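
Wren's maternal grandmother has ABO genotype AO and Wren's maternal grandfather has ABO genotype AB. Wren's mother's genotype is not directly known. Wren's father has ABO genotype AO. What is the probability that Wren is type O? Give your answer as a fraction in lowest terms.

Wren's mother's ABO genotype from AO × AB: 1/4 AA, 1/4 AB, 1/4 AO, 1/4 BO.
Crossing each possibility with the father AO and summing P(type O): 1/4·0 + 1/4·0 + 1/4·1/4 + 1/4·1/4 = 1/8.

1/8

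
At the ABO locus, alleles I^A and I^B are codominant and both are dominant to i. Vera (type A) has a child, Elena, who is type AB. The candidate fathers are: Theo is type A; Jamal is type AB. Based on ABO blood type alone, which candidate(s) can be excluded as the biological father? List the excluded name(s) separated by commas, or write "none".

A candidate is excluded only if no genotype consistent with his phenotype could produce a type AB child with a type A mother.
Theo (type A): no genotype consistent with that phenotype can produce a type-AB child with a type-A mother.

Theo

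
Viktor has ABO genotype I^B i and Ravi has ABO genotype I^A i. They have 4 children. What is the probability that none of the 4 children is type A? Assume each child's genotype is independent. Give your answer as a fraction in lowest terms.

ABO cross I^B i × I^A i → 1/4 O, 1/4 A, 1/4 B, 1/4 AB.
So P(type A) = 1/4 per child.
P(not type A) = 3/4 for one child; (3/4)^4 = 81/256.

81/256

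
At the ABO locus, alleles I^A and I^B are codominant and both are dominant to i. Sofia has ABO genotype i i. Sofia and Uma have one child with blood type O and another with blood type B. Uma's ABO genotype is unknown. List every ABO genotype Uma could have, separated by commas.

For each candidate genotype of Uma, check whether crossing it with i i can produce every observed child phenotype.
  I^A I^A → possible child types {A} ✗
  I^A I^B → possible child types {A, B} ✗
  I^A i → possible child types {O, A} ✗
  I^B I^B → possible child types {B} ✗
  I^B i → possible child types {O, B} ✓
  i i → possible child types {O} ✗

I^B i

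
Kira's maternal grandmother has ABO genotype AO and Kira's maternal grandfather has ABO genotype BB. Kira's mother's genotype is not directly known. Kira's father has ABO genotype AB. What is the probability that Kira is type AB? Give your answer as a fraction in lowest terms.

Kira's mother's ABO genotype from AO × BB: 1/2 AB, 1/2 BO.
Crossing each possibility with the father AB and summing P(type AB): 1/2·1/2 + 1/2·1/4 = 3/8.

3/8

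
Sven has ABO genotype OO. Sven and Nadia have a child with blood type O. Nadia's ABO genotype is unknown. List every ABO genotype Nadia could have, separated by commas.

AO, BO, OO

For each candidate genotype of Nadia, check whether crossing it with OO can produce every observed child phenotype.
  AA → possible child types {A} ✗
  AB → possible child types {A, B} ✗
  AO → possible child types {O, A} ✓
  BB → possible child types {B} ✗
  BO → possible child types {O, B} ✓
  OO → possible child types {O} ✓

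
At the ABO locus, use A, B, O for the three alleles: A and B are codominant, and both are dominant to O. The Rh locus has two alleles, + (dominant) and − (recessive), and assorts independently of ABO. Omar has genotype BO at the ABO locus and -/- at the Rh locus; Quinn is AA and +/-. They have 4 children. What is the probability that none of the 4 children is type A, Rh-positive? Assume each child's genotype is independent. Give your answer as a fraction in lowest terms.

81/256

ABO cross BO × AA → 1/2 A, 1/2 AB.
Rh cross -/- × +/- → 1/2 Rh+, 1/2 Rh-; so P(type A, Rh-positive) = 1/2 × 1/2 = 1/4 per child.
P(not type A, Rh-positive) = 3/4 for one child; (3/4)^4 = 81/256.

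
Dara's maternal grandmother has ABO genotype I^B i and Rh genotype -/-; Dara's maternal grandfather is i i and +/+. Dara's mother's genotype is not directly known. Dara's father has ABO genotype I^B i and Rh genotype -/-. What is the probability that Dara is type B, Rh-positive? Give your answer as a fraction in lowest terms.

Dara's mother's ABO genotype from I^B i × i i: 1/2 I^B i, 1/2 i i.
Crossing each possibility with the father I^B i and summing P(type B): 1/2·3/4 + 1/2·1/2 = 5/8.
Similarly for Rh via the mother's Rh distribution: P(Rh+) = 1/2.
Independent loci: 5/8 × 1/2 = 5/16.

5/16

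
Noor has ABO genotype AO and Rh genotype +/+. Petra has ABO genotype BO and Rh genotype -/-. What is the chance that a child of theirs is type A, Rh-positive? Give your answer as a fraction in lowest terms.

ABO cross AO × BO → offspring phenotypes: 1/4 O, 1/4 A, 1/4 B, 1/4 AB.
Rh cross +/+ × -/- → 1 Rh+.
Independent loci: P(type A, Rh-positive) = 1/4 × 1 = 1/4.

1/4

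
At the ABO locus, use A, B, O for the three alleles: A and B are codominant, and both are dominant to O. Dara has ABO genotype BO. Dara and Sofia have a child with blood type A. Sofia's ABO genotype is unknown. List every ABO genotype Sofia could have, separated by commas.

AA, AB, AO

For each candidate genotype of Sofia, check whether crossing it with BO can produce every observed child phenotype.
  AA → possible child types {A, AB} ✓
  AB → possible child types {A, B, AB} ✓
  AO → possible child types {O, A, B, AB} ✓
  BB → possible child types {B} ✗
  BO → possible child types {O, B} ✗
  OO → possible child types {O, B} ✗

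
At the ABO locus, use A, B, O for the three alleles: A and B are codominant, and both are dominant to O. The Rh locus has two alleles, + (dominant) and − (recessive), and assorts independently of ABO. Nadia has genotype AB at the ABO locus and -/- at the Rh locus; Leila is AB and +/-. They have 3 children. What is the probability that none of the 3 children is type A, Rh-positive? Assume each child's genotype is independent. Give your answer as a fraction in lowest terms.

343/512

ABO cross AB × AB → 1/4 A, 1/4 B, 1/2 AB.
Rh cross -/- × +/- → 1/2 Rh+, 1/2 Rh-; so P(type A, Rh-positive) = 1/4 × 1/2 = 1/8 per child.
P(not type A, Rh-positive) = 7/8 for one child; (7/8)^3 = 343/512.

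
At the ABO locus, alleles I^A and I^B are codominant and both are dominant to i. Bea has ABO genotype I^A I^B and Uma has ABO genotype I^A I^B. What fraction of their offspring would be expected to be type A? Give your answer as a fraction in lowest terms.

1/4

ABO cross I^A I^B × I^A I^B → offspring phenotypes: 1/4 A, 1/4 B, 1/2 AB.
So P(type A) = 1/4.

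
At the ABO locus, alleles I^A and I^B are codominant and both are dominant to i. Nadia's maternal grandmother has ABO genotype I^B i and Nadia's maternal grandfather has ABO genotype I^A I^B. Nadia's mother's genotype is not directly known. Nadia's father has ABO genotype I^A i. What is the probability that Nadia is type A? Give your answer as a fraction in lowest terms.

3/8

Nadia's mother's ABO genotype from I^B i × I^A I^B: 1/4 I^A I^B, 1/4 I^A i, 1/4 I^B I^B, 1/4 I^B i.
Crossing each possibility with the father I^A i and summing P(type A): 1/4·1/2 + 1/4·3/4 + 1/4·0 + 1/4·1/4 = 3/8.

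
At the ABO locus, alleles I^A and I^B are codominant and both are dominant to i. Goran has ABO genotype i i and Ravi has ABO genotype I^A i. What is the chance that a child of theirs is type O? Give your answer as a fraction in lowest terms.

ABO cross i i × I^A i → offspring phenotypes: 1/2 O, 1/2 A.
So P(type O) = 1/2.

1/2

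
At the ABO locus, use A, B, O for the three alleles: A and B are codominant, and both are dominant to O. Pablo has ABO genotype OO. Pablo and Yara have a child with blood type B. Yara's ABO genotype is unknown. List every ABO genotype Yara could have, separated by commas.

For each candidate genotype of Yara, check whether crossing it with OO can produce every observed child phenotype.
  AA → possible child types {A} ✗
  AB → possible child types {A, B} ✓
  AO → possible child types {O, A} ✗
  BB → possible child types {B} ✓
  BO → possible child types {O, B} ✓
  OO → possible child types {O} ✗

AB, BB, BO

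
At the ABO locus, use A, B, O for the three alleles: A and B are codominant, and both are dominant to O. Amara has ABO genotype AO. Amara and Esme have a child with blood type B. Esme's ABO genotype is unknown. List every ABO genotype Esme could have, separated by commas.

For each candidate genotype of Esme, check whether crossing it with AO can produce every observed child phenotype.
  AA → possible child types {A} ✗
  AB → possible child types {A, B, AB} ✓
  AO → possible child types {O, A} ✗
  BB → possible child types {B, AB} ✓
  BO → possible child types {O, A, B, AB} ✓
  OO → possible child types {O, A} ✗

AB, BB, BO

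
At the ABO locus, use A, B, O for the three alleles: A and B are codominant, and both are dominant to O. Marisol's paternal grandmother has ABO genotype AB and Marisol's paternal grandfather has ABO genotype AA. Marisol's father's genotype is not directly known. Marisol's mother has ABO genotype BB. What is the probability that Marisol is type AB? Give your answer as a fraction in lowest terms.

Marisol's father's ABO genotype from AB × AA: 1/2 AA, 1/2 AB.
Crossing each possibility with the mother BB and summing P(type AB): 1/2·1 + 1/2·1/2 = 3/4.

3/4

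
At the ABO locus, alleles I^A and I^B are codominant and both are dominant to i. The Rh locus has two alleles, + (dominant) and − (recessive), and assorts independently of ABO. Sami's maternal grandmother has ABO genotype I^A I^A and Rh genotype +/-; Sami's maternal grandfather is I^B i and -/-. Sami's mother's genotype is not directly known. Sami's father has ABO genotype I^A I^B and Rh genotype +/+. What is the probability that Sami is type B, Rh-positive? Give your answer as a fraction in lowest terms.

1/4

Sami's mother's ABO genotype from I^A I^A × I^B i: 1/2 I^A I^B, 1/2 I^A i.
Crossing each possibility with the father I^A I^B and summing P(type B): 1/2·1/4 + 1/2·1/4 = 1/4.
Similarly for Rh via the mother's Rh distribution: P(Rh+) = 1.
Independent loci: 1/4 × 1 = 1/4.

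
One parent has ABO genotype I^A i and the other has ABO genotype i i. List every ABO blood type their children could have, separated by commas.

Gametes from I^A i × i i give offspring ABO genotypes I^A i, i i, i.e. phenotypes O, A.

O, A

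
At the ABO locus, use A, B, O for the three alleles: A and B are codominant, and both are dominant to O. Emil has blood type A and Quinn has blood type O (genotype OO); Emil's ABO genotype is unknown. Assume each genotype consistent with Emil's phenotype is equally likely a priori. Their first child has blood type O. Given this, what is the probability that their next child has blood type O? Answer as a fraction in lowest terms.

1/2

Possible genotypes: Emil ∈ {AA, AO}; Quinn ∈ {OO}.
Weight each parental genotype pair by prior × P(type-O child):
  AO × OO: posterior weight 1; P(next child type O) = 1/2.
Weighted sum = 1/2.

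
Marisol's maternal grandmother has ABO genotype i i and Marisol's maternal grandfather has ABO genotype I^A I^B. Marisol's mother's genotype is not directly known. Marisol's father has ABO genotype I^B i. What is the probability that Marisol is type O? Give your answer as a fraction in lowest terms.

Marisol's mother's ABO genotype from i i × I^A I^B: 1/2 I^A i, 1/2 I^B i.
Crossing each possibility with the father I^B i and summing P(type O): 1/2·1/4 + 1/2·1/4 = 1/4.

1/4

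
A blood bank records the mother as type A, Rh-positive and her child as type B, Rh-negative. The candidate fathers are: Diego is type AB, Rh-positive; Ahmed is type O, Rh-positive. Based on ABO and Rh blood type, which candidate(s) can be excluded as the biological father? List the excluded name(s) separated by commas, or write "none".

Ahmed

A candidate is excluded only if no genotype consistent with his phenotype could produce a type B, Rh-negative child with a type A, Rh-positive mother.
Ahmed (type O, Rh+): no genotype consistent with that phenotype can produce a type-B Rh- child with a type-A mother.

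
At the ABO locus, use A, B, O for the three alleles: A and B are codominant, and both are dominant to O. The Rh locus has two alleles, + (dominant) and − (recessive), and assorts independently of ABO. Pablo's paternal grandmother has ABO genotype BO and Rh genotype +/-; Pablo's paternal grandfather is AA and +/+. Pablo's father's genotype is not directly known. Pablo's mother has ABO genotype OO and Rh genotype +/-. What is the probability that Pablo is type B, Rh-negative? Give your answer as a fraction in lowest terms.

Pablo's father's ABO genotype from BO × AA: 1/2 AB, 1/2 AO.
Crossing each possibility with the mother OO and summing P(type B): 1/2·1/2 + 1/2·0 = 1/4.
Similarly for Rh via the father's Rh distribution: P(Rh-) = 1/8.
Independent loci: 1/4 × 1/8 = 1/32.

1/32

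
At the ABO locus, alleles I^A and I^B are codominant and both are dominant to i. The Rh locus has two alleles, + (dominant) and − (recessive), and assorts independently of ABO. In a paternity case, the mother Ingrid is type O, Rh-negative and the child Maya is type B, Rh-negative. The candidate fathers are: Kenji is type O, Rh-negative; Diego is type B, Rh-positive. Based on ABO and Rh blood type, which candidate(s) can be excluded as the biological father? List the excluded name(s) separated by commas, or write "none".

Kenji

A candidate is excluded only if no genotype consistent with his phenotype could produce a type B, Rh-negative child with a type O, Rh-negative mother.
Kenji (type O, Rh-): no genotype consistent with that phenotype can produce a type-B Rh- child with a type-O mother.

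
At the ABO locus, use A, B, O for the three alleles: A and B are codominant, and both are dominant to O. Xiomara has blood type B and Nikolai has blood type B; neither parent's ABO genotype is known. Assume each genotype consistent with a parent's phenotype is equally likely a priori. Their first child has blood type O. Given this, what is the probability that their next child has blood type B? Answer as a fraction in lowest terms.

Possible genotypes: Xiomara ∈ {BB, BO}; Nikolai ∈ {BB, BO}.
Weight each parental genotype pair by prior × P(type-O child):
  BO × BO: posterior weight 1; P(next child type B) = 3/4.
Weighted sum = 3/4.

3/4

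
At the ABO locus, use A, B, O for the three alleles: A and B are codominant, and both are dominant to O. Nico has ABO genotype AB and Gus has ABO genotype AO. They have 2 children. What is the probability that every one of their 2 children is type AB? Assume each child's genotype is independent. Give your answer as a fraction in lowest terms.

ABO cross AB × AO → 1/2 A, 1/4 B, 1/4 AB.
So P(type AB) = 1/4 per child.
All 2 independent: (1/4)^2 = 1/16.

1/16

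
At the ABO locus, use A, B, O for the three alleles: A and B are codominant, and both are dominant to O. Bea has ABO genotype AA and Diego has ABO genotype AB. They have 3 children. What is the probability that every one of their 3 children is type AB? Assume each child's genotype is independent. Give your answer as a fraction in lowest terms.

ABO cross AA × AB → 1/2 A, 1/2 AB.
So P(type AB) = 1/2 per child.
All 3 independent: (1/2)^3 = 1/8.

1/8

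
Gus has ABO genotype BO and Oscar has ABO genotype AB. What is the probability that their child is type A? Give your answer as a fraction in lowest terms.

ABO cross BO × AB → offspring phenotypes: 1/4 A, 1/2 B, 1/4 AB.
So P(type A) = 1/4.

1/4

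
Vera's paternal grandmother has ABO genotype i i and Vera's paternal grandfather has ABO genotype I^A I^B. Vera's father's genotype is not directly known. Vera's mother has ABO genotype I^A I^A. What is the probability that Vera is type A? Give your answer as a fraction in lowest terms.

3/4

Vera's father's ABO genotype from i i × I^A I^B: 1/2 I^A i, 1/2 I^B i.
Crossing each possibility with the mother I^A I^A and summing P(type A): 1/2·1 + 1/2·1/2 = 3/4.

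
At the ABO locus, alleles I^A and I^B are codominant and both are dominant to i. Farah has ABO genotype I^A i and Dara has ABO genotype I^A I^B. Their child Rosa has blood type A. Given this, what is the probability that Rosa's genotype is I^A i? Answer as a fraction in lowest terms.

Cross I^A i × I^A I^B → 1/4 I^A I^A, 1/4 I^A I^B, 1/4 I^A i, 1/4 I^B i.
Type-A genotypes among offspring: I^A I^A (1/4), I^A i (1/4); total 1/2.
P(I^A i | type A) = (1/4) / (1/2) = 1/2.

1/2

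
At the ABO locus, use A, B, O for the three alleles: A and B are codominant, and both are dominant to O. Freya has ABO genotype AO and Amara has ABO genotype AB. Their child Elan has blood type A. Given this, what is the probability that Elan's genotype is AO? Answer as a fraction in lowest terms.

1/2

Cross AO × AB → 1/4 AA, 1/4 AB, 1/4 AO, 1/4 BO.
Type-A genotypes among offspring: AA (1/4), AO (1/4); total 1/2.
P(AO | type A) = (1/4) / (1/2) = 1/2.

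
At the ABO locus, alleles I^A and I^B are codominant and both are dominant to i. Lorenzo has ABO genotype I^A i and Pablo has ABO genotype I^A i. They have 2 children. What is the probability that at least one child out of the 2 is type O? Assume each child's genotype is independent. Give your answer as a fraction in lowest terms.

7/16

ABO cross I^A i × I^A i → 1/4 O, 3/4 A.
So P(type O) = 1/4 per child.
P(none) = (3/4)^2 = 9/16; P(at least one) = 1 − 9/16 = 7/16.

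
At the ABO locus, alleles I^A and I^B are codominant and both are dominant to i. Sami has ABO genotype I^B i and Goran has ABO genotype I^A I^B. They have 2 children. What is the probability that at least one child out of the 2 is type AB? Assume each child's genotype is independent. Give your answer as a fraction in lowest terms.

ABO cross I^B i × I^A I^B → 1/4 A, 1/2 B, 1/4 AB.
So P(type AB) = 1/4 per child.
P(none) = (3/4)^2 = 9/16; P(at least one) = 1 − 9/16 = 7/16.

7/16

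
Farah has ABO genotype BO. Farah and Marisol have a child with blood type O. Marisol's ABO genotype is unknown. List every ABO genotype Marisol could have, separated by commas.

AO, BO, OO

For each candidate genotype of Marisol, check whether crossing it with BO can produce every observed child phenotype.
  AA → possible child types {A, AB} ✗
  AB → possible child types {A, B, AB} ✗
  AO → possible child types {O, A, B, AB} ✓
  BB → possible child types {B} ✗
  BO → possible child types {O, B} ✓
  OO → possible child types {O, B} ✓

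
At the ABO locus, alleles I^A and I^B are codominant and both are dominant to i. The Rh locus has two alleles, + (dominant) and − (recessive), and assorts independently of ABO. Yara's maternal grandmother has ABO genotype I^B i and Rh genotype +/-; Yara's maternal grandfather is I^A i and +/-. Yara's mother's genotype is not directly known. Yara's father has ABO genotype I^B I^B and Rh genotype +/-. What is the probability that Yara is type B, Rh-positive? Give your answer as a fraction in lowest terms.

9/16

Yara's mother's ABO genotype from I^B i × I^A i: 1/4 I^A I^B, 1/4 I^A i, 1/4 I^B i, 1/4 i i.
Crossing each possibility with the father I^B I^B and summing P(type B): 1/4·1/2 + 1/4·1/2 + 1/4·1 + 1/4·1 = 3/4.
Similarly for Rh via the mother's Rh distribution: P(Rh+) = 3/4.
Independent loci: 3/4 × 3/4 = 9/16.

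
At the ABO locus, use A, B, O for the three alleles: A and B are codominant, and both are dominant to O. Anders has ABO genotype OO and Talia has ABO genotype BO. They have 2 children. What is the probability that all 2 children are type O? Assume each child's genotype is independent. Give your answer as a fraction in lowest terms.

1/4

ABO cross OO × BO → 1/2 O, 1/2 B.
So P(type O) = 1/2 per child.
All 2 independent: (1/2)^2 = 1/4.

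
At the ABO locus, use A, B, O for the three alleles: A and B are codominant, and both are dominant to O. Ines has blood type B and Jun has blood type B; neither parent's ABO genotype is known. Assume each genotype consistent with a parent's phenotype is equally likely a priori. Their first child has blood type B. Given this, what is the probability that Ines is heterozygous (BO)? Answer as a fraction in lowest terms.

Possible genotypes: Ines ∈ {BB, BO}; Jun ∈ {BB, BO}.
Weight each parental genotype pair by prior × P(type-B child):
  BB × BB: posterior weight 4/15.
  BB × BO: posterior weight 4/15.
  BO × BB: posterior weight 4/15.
  BO × BO: posterior weight 1/5.
Sum the posterior weight over pairs where Ines is BO: 7/15.

7/15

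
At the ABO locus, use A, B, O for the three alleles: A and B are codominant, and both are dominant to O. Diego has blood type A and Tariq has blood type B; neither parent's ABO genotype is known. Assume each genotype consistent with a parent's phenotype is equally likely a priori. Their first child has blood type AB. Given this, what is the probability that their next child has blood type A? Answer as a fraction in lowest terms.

5/36

Possible genotypes: Diego ∈ {AA, AO}; Tariq ∈ {BB, BO}.
Weight each parental genotype pair by prior × P(type-AB child):
  AA × BB: posterior weight 4/9; P(next child type A) = 0.
  AA × BO: posterior weight 2/9; P(next child type A) = 1/2.
  AO × BB: posterior weight 2/9; P(next child type A) = 0.
  AO × BO: posterior weight 1/9; P(next child type A) = 1/4.
Weighted sum = 5/36.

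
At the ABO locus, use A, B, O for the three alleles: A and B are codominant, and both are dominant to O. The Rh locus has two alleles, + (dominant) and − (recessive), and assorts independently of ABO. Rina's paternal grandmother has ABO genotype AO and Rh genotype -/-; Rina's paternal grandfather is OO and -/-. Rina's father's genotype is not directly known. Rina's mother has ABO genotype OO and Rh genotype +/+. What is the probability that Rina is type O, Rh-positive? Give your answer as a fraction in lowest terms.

Rina's father's ABO genotype from AO × OO: 1/2 AO, 1/2 OO.
Crossing each possibility with the mother OO and summing P(type O): 1/2·1/2 + 1/2·1 = 3/4.
Similarly for Rh via the father's Rh distribution: P(Rh+) = 1.
Independent loci: 3/4 × 1 = 3/4.

3/4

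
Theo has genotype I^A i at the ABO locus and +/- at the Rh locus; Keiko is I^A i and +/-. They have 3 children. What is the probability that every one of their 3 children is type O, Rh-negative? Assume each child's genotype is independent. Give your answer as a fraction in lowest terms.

1/4096

ABO cross I^A i × I^A i → 1/4 O, 3/4 A.
Rh cross +/- × +/- → 3/4 Rh+, 1/4 Rh-; so P(type O, Rh-negative) = 1/4 × 1/4 = 1/16 per child.
All 3 independent: (1/16)^3 = 1/4096.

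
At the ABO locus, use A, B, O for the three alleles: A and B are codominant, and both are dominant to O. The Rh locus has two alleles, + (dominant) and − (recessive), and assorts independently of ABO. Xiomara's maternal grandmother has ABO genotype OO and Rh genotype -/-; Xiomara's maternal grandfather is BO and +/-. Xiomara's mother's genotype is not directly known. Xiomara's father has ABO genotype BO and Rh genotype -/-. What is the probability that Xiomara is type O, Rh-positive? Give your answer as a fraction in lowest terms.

Xiomara's mother's ABO genotype from OO × BO: 1/2 BO, 1/2 OO.
Crossing each possibility with the father BO and summing P(type O): 1/2·1/4 + 1/2·1/2 = 3/8.
Similarly for Rh via the mother's Rh distribution: P(Rh+) = 1/4.
Independent loci: 3/8 × 1/4 = 3/32.

3/32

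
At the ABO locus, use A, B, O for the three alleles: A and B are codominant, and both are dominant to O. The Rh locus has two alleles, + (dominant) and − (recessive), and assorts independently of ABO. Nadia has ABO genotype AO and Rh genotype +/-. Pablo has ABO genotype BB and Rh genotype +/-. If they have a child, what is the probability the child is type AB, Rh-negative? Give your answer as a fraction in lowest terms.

ABO cross AO × BB → offspring phenotypes: 1/2 B, 1/2 AB.
Rh cross +/- × +/- → 3/4 Rh+, 1/4 Rh-.
Independent loci: P(type AB, Rh-negative) = 1/2 × 1/4 = 1/8.

1/8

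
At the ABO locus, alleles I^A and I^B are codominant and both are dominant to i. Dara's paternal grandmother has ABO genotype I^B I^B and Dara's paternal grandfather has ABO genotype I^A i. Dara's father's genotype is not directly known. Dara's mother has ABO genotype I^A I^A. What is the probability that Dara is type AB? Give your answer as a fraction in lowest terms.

1/2

Dara's father's ABO genotype from I^B I^B × I^A i: 1/2 I^A I^B, 1/2 I^B i.
Crossing each possibility with the mother I^A I^A and summing P(type AB): 1/2·1/2 + 1/2·1/2 = 1/2.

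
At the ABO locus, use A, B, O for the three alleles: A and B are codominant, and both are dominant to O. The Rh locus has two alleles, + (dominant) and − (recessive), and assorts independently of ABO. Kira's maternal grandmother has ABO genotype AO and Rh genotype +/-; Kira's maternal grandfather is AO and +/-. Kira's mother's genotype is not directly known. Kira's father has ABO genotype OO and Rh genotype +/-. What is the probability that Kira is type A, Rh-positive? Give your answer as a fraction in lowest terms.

3/8

Kira's mother's ABO genotype from AO × AO: 1/4 AA, 1/2 AO, 1/4 OO.
Crossing each possibility with the father OO and summing P(type A): 1/4·1 + 1/2·1/2 + 1/4·0 = 1/2.
Similarly for Rh via the mother's Rh distribution: P(Rh+) = 3/4.
Independent loci: 1/2 × 3/4 = 3/8.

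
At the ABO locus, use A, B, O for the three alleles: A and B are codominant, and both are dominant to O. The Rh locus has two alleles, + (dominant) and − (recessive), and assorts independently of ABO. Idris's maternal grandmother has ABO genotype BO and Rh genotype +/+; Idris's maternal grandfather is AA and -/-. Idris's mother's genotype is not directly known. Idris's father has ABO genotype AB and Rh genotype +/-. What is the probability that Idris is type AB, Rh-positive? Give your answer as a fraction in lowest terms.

Idris's mother's ABO genotype from BO × AA: 1/2 AB, 1/2 AO.
Crossing each possibility with the father AB and summing P(type AB): 1/2·1/2 + 1/2·1/4 = 3/8.
Similarly for Rh via the mother's Rh distribution: P(Rh+) = 3/4.
Independent loci: 3/8 × 3/4 = 9/32.

9/32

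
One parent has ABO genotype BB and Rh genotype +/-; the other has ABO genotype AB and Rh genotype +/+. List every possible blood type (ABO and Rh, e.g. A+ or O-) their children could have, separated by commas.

B+, AB+

Gametes from BB × AB give offspring ABO genotypes AB, BB, i.e. phenotypes B, AB.
Rh cross +/- × +/+ → phenotypes Rh+.
Combining independently: B+, AB+.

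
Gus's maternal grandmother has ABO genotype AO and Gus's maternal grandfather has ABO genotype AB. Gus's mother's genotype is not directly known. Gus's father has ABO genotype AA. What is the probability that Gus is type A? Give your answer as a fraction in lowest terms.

3/4

Gus's mother's ABO genotype from AO × AB: 1/4 AA, 1/4 AB, 1/4 AO, 1/4 BO.
Crossing each possibility with the father AA and summing P(type A): 1/4·1 + 1/4·1/2 + 1/4·1 + 1/4·1/2 = 3/4.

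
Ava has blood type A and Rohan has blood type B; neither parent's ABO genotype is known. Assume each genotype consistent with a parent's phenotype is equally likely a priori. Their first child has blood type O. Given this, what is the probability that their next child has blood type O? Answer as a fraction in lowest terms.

Possible genotypes: Ava ∈ {AA, AO}; Rohan ∈ {BB, BO}.
Weight each parental genotype pair by prior × P(type-O child):
  AO × BO: posterior weight 1; P(next child type O) = 1/4.
Weighted sum = 1/4.

1/4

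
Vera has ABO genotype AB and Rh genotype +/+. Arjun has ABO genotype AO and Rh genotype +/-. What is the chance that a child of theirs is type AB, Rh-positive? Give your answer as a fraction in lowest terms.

ABO cross AB × AO → offspring phenotypes: 1/2 A, 1/4 B, 1/4 AB.
Rh cross +/+ × +/- → 1 Rh+.
Independent loci: P(type AB, Rh-positive) = 1/4 × 1 = 1/4.

1/4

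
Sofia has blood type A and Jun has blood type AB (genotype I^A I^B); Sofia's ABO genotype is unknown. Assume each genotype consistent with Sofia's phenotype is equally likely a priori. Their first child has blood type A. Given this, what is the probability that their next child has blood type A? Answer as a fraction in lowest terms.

Possible genotypes: Sofia ∈ {I^A I^A, I^A i}; Jun ∈ {I^A I^B}.
Weight each parental genotype pair by prior × P(type-A child):
  I^A I^A × I^A I^B: posterior weight 1/2; P(next child type A) = 1/2.
  I^A i × I^A I^B: posterior weight 1/2; P(next child type A) = 1/2.
Weighted sum = 1/2.

1/2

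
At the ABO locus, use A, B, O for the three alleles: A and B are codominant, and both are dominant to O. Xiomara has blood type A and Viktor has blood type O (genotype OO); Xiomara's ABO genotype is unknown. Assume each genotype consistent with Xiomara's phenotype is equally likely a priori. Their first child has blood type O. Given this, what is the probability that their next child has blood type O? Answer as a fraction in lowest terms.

Possible genotypes: Xiomara ∈ {AA, AO}; Viktor ∈ {OO}.
Weight each parental genotype pair by prior × P(type-O child):
  AO × OO: posterior weight 1; P(next child type O) = 1/2.
Weighted sum = 1/2.

1/2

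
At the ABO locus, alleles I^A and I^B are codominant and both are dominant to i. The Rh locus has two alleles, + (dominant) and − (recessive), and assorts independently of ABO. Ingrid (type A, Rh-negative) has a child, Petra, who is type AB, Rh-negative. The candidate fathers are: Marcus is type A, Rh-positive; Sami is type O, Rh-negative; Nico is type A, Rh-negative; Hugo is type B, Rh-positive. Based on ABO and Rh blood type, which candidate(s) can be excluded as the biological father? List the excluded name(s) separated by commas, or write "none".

Marcus, Sami, Nico

A candidate is excluded only if no genotype consistent with his phenotype could produce a type AB, Rh-negative child with a type A, Rh-negative mother.
Marcus (type A, Rh+): no genotype consistent with that phenotype can produce a type-AB Rh- child with a type-A mother.
Sami (type O, Rh-): no genotype consistent with that phenotype can produce a type-AB Rh- child with a type-A mother.
Nico (type A, Rh-): no genotype consistent with that phenotype can produce a type-AB Rh- child with a type-A mother.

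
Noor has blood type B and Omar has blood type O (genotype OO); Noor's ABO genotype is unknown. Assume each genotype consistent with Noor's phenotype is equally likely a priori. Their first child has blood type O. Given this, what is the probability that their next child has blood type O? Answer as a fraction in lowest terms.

1/2

Possible genotypes: Noor ∈ {BB, BO}; Omar ∈ {OO}.
Weight each parental genotype pair by prior × P(type-O child):
  BO × OO: posterior weight 1; P(next child type O) = 1/2.
Weighted sum = 1/2.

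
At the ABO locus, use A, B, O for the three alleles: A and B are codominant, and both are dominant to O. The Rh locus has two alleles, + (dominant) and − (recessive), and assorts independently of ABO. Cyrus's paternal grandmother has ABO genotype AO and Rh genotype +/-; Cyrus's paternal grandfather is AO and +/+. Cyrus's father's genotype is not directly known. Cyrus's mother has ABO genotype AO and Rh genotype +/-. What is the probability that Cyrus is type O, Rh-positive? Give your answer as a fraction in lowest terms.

7/32

Cyrus's father's ABO genotype from AO × AO: 1/4 AA, 1/2 AO, 1/4 OO.
Crossing each possibility with the mother AO and summing P(type O): 1/4·0 + 1/2·1/4 + 1/4·1/2 = 1/4.
Similarly for Rh via the father's Rh distribution: P(Rh+) = 7/8.
Independent loci: 1/4 × 7/8 = 7/32.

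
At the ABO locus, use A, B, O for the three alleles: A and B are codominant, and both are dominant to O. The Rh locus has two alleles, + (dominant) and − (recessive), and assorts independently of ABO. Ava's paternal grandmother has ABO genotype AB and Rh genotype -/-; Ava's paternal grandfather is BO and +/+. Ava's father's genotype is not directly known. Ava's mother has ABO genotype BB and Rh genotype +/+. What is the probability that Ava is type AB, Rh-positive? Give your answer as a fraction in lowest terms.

Ava's father's ABO genotype from AB × BO: 1/4 AB, 1/4 AO, 1/4 BB, 1/4 BO.
Crossing each possibility with the mother BB and summing P(type AB): 1/4·1/2 + 1/4·1/2 + 1/4·0 + 1/4·0 = 1/4.
Similarly for Rh via the father's Rh distribution: P(Rh+) = 1.
Independent loci: 1/4 × 1 = 1/4.

1/4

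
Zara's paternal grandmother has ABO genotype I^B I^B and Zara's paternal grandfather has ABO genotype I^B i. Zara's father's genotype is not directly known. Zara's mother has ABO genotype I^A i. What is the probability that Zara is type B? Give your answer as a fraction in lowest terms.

3/8

Zara's father's ABO genotype from I^B I^B × I^B i: 1/2 I^B I^B, 1/2 I^B i.
Crossing each possibility with the mother I^A i and summing P(type B): 1/2·1/2 + 1/2·1/4 = 3/8.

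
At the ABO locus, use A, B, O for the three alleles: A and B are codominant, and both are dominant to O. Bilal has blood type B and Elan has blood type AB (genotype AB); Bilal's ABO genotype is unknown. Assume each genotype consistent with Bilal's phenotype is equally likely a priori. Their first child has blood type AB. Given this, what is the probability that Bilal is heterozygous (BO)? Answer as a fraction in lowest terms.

Possible genotypes: Bilal ∈ {BB, BO}; Elan ∈ {AB}.
Weight each parental genotype pair by prior × P(type-AB child):
  BB × AB: posterior weight 2/3.
  BO × AB: posterior weight 1/3.
Sum the posterior weight over pairs where Bilal is BO: 1/3.

1/3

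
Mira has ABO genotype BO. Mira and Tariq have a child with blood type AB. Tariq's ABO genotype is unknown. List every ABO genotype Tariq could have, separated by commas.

For each candidate genotype of Tariq, check whether crossing it with BO can produce every observed child phenotype.
  AA → possible child types {A, AB} ✓
  AB → possible child types {A, B, AB} ✓
  AO → possible child types {O, A, B, AB} ✓
  BB → possible child types {B} ✗
  BO → possible child types {O, B} ✗
  OO → possible child types {O, B} ✗

AA, AB, AO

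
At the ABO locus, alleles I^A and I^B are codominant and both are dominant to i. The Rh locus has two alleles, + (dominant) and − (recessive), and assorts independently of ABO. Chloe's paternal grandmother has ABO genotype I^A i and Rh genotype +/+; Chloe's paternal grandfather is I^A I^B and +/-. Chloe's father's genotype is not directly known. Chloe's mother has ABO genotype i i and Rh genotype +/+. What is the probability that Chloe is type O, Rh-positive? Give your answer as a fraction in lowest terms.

Chloe's father's ABO genotype from I^A i × I^A I^B: 1/4 I^A I^A, 1/4 I^A I^B, 1/4 I^A i, 1/4 I^B i.
Crossing each possibility with the mother i i and summing P(type O): 1/4·0 + 1/4·0 + 1/4·1/2 + 1/4·1/2 = 1/4.
Similarly for Rh via the father's Rh distribution: P(Rh+) = 1.
Independent loci: 1/4 × 1 = 1/4.

1/4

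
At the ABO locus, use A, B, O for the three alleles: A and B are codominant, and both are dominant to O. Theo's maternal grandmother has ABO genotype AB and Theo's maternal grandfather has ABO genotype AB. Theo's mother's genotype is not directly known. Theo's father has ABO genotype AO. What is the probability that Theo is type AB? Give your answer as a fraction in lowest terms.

1/4

Theo's mother's ABO genotype from AB × AB: 1/4 AA, 1/2 AB, 1/4 BB.
Crossing each possibility with the father AO and summing P(type AB): 1/4·0 + 1/2·1/4 + 1/4·1/2 = 1/4.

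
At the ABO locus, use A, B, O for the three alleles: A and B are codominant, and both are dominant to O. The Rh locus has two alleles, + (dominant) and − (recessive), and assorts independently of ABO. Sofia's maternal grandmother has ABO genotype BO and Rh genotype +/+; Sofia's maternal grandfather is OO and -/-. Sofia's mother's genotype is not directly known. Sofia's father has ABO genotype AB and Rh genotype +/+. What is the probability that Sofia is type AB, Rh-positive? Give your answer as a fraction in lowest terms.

Sofia's mother's ABO genotype from BO × OO: 1/2 BO, 1/2 OO.
Crossing each possibility with the father AB and summing P(type AB): 1/2·1/4 + 1/2·0 = 1/8.
Similarly for Rh via the mother's Rh distribution: P(Rh+) = 1.
Independent loci: 1/8 × 1 = 1/8.

1/8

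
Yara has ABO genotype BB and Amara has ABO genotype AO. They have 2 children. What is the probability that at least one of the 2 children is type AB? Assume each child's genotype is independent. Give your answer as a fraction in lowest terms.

3/4

ABO cross BB × AO → 1/2 B, 1/2 AB.
So P(type AB) = 1/2 per child.
P(none) = (1/2)^2 = 1/4; P(at least one) = 1 − 1/4 = 3/4.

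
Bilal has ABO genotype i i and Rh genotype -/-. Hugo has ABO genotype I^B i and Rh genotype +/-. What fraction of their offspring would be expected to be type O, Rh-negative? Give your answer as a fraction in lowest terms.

1/4

ABO cross i i × I^B i → offspring phenotypes: 1/2 O, 1/2 B.
Rh cross -/- × +/- → 1/2 Rh+, 1/2 Rh-.
Independent loci: P(type O, Rh-negative) = 1/2 × 1/2 = 1/4.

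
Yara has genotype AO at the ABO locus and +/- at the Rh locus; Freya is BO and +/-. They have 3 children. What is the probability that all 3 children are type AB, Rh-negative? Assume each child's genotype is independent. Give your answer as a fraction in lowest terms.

ABO cross AO × BO → 1/4 O, 1/4 A, 1/4 B, 1/4 AB.
Rh cross +/- × +/- → 3/4 Rh+, 1/4 Rh-; so P(type AB, Rh-negative) = 1/4 × 1/4 = 1/16 per child.
All 3 independent: (1/16)^3 = 1/4096.

1/4096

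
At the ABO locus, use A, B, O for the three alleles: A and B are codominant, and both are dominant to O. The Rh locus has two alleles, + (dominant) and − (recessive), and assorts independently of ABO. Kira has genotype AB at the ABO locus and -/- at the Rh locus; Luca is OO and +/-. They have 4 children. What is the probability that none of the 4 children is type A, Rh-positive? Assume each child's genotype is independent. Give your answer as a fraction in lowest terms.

ABO cross AB × OO → 1/2 A, 1/2 B.
Rh cross -/- × +/- → 1/2 Rh+, 1/2 Rh-; so P(type A, Rh-positive) = 1/2 × 1/2 = 1/4 per child.
P(not type A, Rh-positive) = 3/4 for one child; (3/4)^4 = 81/256.

81/256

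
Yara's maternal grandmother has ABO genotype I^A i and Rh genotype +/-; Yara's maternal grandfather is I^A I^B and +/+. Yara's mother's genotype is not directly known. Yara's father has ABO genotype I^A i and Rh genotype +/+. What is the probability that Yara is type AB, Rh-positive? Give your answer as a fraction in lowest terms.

Yara's mother's ABO genotype from I^A i × I^A I^B: 1/4 I^A I^A, 1/4 I^A I^B, 1/4 I^A i, 1/4 I^B i.
Crossing each possibility with the father I^A i and summing P(type AB): 1/4·0 + 1/4·1/4 + 1/4·0 + 1/4·1/4 = 1/8.
Similarly for Rh via the mother's Rh distribution: P(Rh+) = 1.
Independent loci: 1/8 × 1 = 1/8.

1/8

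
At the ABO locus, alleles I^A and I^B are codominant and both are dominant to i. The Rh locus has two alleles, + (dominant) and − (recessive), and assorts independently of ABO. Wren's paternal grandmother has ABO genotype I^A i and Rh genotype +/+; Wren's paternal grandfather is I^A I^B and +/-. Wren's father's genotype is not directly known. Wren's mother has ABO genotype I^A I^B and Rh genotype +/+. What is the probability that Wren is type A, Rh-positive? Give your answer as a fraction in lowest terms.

3/8

Wren's father's ABO genotype from I^A i × I^A I^B: 1/4 I^A I^A, 1/4 I^A I^B, 1/4 I^A i, 1/4 I^B i.
Crossing each possibility with the mother I^A I^B and summing P(type A): 1/4·1/2 + 1/4·1/4 + 1/4·1/2 + 1/4·1/4 = 3/8.
Similarly for Rh via the father's Rh distribution: P(Rh+) = 1.
Independent loci: 3/8 × 1 = 3/8.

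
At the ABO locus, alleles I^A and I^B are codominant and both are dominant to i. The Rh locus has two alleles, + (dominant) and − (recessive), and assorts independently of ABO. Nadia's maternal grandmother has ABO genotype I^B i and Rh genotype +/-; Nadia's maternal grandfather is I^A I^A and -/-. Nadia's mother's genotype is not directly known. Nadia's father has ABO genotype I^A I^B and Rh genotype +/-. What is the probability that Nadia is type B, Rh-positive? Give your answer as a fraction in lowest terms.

5/32

Nadia's mother's ABO genotype from I^B i × I^A I^A: 1/2 I^A I^B, 1/2 I^A i.
Crossing each possibility with the father I^A I^B and summing P(type B): 1/2·1/4 + 1/2·1/4 = 1/4.
Similarly for Rh via the mother's Rh distribution: P(Rh+) = 5/8.
Independent loci: 1/4 × 5/8 = 5/32.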